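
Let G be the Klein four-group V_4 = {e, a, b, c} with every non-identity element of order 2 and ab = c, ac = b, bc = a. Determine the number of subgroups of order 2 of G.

3

|G| = 4 and 2 | 4, so subgroups of order 2 are possible by Lagrange.
The subgroups of order 2 are: {e, a}; {e, b}; {e, c}.
So G has 3 subgroups of order 2.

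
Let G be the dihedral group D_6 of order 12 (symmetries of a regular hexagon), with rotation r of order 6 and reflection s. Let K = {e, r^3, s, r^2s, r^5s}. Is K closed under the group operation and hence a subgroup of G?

No

|K| = 5 does not divide |G| = 12, so by Lagrange K is not a subgroup.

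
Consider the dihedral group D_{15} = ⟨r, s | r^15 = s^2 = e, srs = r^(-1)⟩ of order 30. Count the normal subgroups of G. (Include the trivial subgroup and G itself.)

5

G has 28 subgroups. Checking conjugation-invariance by order — order 1: 1/1 normal; order 2: 0/15 normal; order 3: 1/1 normal; order 5: 1/1 normal; order 6: 0/5 normal; order 10: 0/3 normal; order 15: 1/1 normal; order 30: 1/1 normal.
Total normal subgroups: 5.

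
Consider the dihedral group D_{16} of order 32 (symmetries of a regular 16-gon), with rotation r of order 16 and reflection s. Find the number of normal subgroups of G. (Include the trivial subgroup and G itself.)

8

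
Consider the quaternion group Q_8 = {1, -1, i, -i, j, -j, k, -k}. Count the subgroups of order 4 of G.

|G| = 8 and 4 | 8, so subgroups of order 4 are possible by Lagrange.
The subgroups of order 4 are: {1, -1, i, -i}; {1, -1, j, -j}; {1, -1, k, -k}.
So G has 3 subgroups of order 4.

3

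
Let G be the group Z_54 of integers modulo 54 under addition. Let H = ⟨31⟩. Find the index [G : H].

1

|⟨31⟩| = 54 and |G| = 54.
By Lagrange, [G : H] = |G|/|H| = 54/54 = 1.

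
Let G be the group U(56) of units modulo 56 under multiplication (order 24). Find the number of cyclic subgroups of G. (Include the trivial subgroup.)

16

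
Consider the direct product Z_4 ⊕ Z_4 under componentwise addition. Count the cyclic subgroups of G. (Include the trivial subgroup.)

10

A cyclic subgroup of order d is generated by each of its φ(d) elements of order d, so the cyclic subgroups of order d number (#elements of order d)/φ(d).
Cyclic subgroups by order — order 1: 1; order 2: 3; order 4: 6.
Total: 10.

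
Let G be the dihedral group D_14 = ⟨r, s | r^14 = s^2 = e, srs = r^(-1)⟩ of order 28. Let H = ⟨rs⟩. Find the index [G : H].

|⟨rs⟩| = 2 and |G| = 28.
By Lagrange, [G : H] = |G|/|H| = 28/2 = 14.

14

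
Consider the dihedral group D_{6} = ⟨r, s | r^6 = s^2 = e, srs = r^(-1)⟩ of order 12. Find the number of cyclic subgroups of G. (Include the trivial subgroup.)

10

Each element a generates a cyclic subgroup ⟨a⟩; distinct elements may generate the same one (a cyclic group of order d has φ(d) generators).
Cyclic subgroups by order — order 1: 1; order 2: 7; order 3: 1; order 6: 1.
Total: 10.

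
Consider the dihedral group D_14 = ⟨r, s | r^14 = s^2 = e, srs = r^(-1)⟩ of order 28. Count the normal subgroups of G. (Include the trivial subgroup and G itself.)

7

G has 28 subgroups. Checking conjugation-invariance by order — order 1: 1/1 normal; order 2: 1/15 normal; order 4: 0/7 normal; order 7: 1/1 normal; order 14: 3/3 normal; order 28: 1/1 normal.
Total normal subgroups: 7.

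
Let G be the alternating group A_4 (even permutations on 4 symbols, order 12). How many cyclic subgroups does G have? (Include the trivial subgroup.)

Each element a generates a cyclic subgroup ⟨a⟩; distinct elements may generate the same one (a cyclic group of order d has φ(d) generators).
Cyclic subgroups by order — order 1: 1; order 2: 3; order 3: 4.
Total: 8.

8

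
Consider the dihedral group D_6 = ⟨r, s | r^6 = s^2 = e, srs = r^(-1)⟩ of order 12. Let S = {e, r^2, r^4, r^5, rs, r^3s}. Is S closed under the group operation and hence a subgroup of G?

r^5 ∈ S but its inverse r ∉ S, so S is not a subgroup.

No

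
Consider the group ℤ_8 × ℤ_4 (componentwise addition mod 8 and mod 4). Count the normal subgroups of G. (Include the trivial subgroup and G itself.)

22

G is abelian, so every subgroup is normal.
G has 22 subgroups in total, hence 22 normal subgroups.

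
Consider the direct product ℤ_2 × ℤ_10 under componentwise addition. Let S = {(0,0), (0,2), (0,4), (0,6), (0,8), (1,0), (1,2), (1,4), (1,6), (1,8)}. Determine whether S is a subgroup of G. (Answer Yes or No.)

|S| = 10 divides |G| = 20, consistent with Lagrange.
S contains the identity, every element's inverse is in S, and S is closed under +: it is a subgroup.
In fact S = ⟨(1,2)⟩.

Yes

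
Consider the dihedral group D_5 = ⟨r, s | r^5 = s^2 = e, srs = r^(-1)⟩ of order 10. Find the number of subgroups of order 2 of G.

|G| = 10 and 2 | 10, so subgroups of order 2 are possible by Lagrange.
The subgroups of order 2 are: {e, r^2s}; {e, r^3s}; {e, r^4s}; {e, rs}; … (5 in all).
So G has 5 subgroups of order 2.

5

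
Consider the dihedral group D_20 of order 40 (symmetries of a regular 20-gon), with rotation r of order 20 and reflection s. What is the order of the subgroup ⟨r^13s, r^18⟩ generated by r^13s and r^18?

|⟨r^13s⟩| = 2 and |⟨r^18⟩| = 10, so |H| is a multiple of lcm(2, 10) = 10 and divides |G| = 40.
Closing under the operation: H = {e, r^2, r^4, r^6, r^8, r^10, r^12, r^14, r^16, r^18, rs, r^3s, r^5s, r^7s, r^9s, r^11s, r^13s, r^15s, r^17s, r^19s}, so |H| = 20.

20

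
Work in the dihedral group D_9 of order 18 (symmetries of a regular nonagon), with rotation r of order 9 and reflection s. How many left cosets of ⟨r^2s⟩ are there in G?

9

|⟨r^2s⟩| = 2 and |G| = 18.
By Lagrange, [G : H] = |G|/|H| = 18/2 = 9.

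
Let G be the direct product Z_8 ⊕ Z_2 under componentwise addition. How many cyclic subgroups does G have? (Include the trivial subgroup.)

8

Group the elements of G by the cyclic subgroup they generate; each cyclic subgroup of order d accounts for φ(d) elements.
Cyclic subgroups by order — order 1: 1; order 2: 3; order 4: 2; order 8: 2.
Total: 8.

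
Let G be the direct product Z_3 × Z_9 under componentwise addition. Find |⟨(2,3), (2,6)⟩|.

|⟨(2,3)⟩| = 3 and |⟨(2,6)⟩| = 3, so |H| is a multiple of lcm(3, 3) = 3 and divides |G| = 27.
Closing under the operation: H = {(0,0), (0,3), (0,6), (1,0), (1,3), (1,6), (2,0), (2,3), (2,6)}, so |H| = 9.

9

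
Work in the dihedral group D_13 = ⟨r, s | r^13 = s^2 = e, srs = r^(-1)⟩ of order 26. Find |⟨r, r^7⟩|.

|⟨r⟩| = 13 and |⟨r^7⟩| = 13, so |H| is a multiple of lcm(13, 13) = 13 and divides |G| = 26.
Closing under the operation: H = {e, r, r^2, r^3, r^4, r^5, r^6, r^7, r^8, r^9, r^10, r^11, r^12}, so |H| = 13.

13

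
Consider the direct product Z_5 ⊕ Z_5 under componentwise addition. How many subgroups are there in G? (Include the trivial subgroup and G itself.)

8

|G| = 25, so by Lagrange every subgroup order divides 25. Divisors: 1, 5, 25.
Subgroups by order — order 1: 1; order 5: 6; order 25: 1.
Total: 1 + 6 + 1 = 8.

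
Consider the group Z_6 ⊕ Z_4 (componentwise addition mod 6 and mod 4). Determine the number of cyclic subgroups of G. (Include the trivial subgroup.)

12

Each element a generates a cyclic subgroup ⟨a⟩; distinct elements may generate the same one (a cyclic group of order d has φ(d) generators).
Cyclic subgroups by order — order 1: 1; order 2: 3; order 3: 1; order 4: 2; order 6: 3; order 12: 2.
Total: 12.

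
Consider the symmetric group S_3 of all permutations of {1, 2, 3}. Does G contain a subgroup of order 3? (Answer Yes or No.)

Yes

3 | 6. A subgroup of order 3 is {e, (1 2 3), (1 3 2)}.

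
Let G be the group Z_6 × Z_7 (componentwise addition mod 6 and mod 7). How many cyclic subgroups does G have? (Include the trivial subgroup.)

8

Each element a generates a cyclic subgroup ⟨a⟩; distinct elements may generate the same one (a cyclic group of order d has φ(d) generators).
Cyclic subgroups by order — order 1: 1; order 2: 1; order 3: 1; order 6: 1; order 7: 1; order 14: 1; order 21: 1; order 42: 1.
Total: 8.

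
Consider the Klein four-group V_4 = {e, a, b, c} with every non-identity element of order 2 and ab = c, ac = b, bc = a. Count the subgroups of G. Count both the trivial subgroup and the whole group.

|G| = 4, so by Lagrange every subgroup order divides 4. Divisors: 1, 2, 4.
Subgroups by order — order 1: 1; order 2: 3; order 4: 1.
Total: 1 + 3 + 1 = 5.

5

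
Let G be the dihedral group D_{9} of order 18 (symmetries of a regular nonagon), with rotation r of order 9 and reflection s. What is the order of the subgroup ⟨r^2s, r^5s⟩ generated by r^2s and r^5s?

|⟨r^2s⟩| = 2 and |⟨r^5s⟩| = 2, so |H| is a multiple of lcm(2, 2) = 2 and divides |G| = 18.
Closing under the operation: H = {e, r^3, r^6, r^2s, r^5s, r^8s}, so |H| = 6.

6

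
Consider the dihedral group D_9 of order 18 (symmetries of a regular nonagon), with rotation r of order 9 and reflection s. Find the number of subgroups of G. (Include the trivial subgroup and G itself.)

16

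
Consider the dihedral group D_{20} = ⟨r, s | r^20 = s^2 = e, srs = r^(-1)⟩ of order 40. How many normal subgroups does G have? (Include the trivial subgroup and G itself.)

G has 48 subgroups. Checking conjugation-invariance by order — order 1: 1/1 normal; order 2: 1/21 normal; order 4: 1/11 normal; order 5: 1/1 normal; order 8: 0/5 normal; order 10: 1/5 normal; order 20: 3/3 normal; order 40: 1/1 normal.
Total normal subgroups: 9.

9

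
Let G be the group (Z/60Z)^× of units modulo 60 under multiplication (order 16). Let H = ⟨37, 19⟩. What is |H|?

8

|⟨37⟩| = 4 and |⟨19⟩| = 2, so |H| is a multiple of lcm(4, 2) = 4 and divides |G| = 16.
Closing under the operation: H = {1, 7, 13, 19, 31, 37, 43, 49}, so |H| = 8.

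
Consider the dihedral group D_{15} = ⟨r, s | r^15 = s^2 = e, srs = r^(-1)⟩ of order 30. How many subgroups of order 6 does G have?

5

|G| = 30 and 6 | 30, so subgroups of order 6 are possible by Lagrange.
The subgroups of order 6 are: {e, r^5, r^10, s, r^5s, r^10s}; {e, r^5, r^10, rs, r^6s, r^11s}; {e, r^5, r^10, r^2s, r^7s, r^12s}; {e, r^5, r^10, r^3s, r^8s, r^13s}; … (5 in all).
So G has 5 subgroups of order 6.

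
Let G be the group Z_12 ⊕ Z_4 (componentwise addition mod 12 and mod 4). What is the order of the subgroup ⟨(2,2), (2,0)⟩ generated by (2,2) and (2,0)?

12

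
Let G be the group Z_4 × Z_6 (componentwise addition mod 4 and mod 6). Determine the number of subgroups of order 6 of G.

3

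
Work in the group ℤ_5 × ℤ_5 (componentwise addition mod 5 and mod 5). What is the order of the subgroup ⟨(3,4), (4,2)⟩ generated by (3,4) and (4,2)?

5

|⟨(3,4)⟩| = 5 and |⟨(4,2)⟩| = 5, so |H| is a multiple of lcm(5, 5) = 5 and divides |G| = 25.
Closing under the operation: H = {(0,0), (1,3), (2,1), (3,4), (4,2)}, so |H| = 5.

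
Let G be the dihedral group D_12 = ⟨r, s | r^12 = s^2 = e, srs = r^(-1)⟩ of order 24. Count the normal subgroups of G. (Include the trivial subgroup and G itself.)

G has 34 subgroups. Checking conjugation-invariance by order — order 1: 1/1 normal; order 2: 1/13 normal; order 3: 1/1 normal; order 4: 1/7 normal; order 6: 1/5 normal; order 8: 0/3 normal; order 12: 3/3 normal; order 24: 1/1 normal.
Total normal subgroups: 9.

9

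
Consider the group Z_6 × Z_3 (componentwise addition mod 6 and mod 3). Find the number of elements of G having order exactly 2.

1

An element (a,b) has order lcm(ord(a), ord(b)); count pairs with lcm equal to 2.
Enumerating gives 1 such elements.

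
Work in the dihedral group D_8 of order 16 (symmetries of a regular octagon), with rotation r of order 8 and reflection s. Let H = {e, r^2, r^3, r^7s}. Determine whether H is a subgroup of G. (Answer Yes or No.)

No

r^2 ∈ H but its inverse r^6 ∉ H, so H is not a subgroup.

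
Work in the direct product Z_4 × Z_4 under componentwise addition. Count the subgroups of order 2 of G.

3

|G| = 16 and 2 | 16, so subgroups of order 2 are possible by Lagrange.
The subgroups of order 2 are: {(0,0), (0,2)}; {(0,0), (2,0)}; {(0,0), (2,2)}.
So G has 3 subgroups of order 2.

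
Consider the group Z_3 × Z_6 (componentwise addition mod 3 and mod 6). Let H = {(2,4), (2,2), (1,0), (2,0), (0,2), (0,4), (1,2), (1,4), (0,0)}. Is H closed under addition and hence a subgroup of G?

|H| = 9 divides |G| = 18, consistent with Lagrange.
H contains the identity, every element's inverse is in H, and H is closed under +: it is a subgroup.

Yes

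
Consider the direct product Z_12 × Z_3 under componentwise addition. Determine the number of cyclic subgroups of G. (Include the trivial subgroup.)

15

Group the elements of G by the cyclic subgroup they generate; each cyclic subgroup of order d accounts for φ(d) elements.
Cyclic subgroups by order — order 1: 1; order 2: 1; order 3: 4; order 4: 1; order 6: 4; order 12: 4.
Total: 15.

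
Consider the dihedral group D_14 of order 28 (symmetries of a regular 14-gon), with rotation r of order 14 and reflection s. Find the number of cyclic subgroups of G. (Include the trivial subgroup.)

Group the elements of G by the cyclic subgroup they generate; each cyclic subgroup of order d accounts for φ(d) elements.
Cyclic subgroups by order — order 1: 1; order 2: 15; order 7: 1; order 14: 1.
Total: 18.

18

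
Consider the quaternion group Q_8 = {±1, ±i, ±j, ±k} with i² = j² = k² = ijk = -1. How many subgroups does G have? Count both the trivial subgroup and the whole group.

|G| = 8, so by Lagrange every subgroup order divides 8. Divisors: 1, 2, 4, 8.
Subgroups by order — order 1: 1; order 2: 1; order 4: 3; order 8: 1.
Total: 1 + 1 + 3 + 1 = 6.

6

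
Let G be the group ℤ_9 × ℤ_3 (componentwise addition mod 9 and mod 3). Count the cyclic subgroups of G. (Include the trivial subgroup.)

Each element a generates a cyclic subgroup ⟨a⟩; distinct elements may generate the same one (a cyclic group of order d has φ(d) generators).
Cyclic subgroups by order — order 1: 1; order 3: 4; order 9: 3.
Total: 8.

8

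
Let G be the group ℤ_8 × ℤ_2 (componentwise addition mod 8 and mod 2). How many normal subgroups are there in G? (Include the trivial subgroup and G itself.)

G is abelian, so every subgroup is normal.
G has 11 subgroups in total, hence 11 normal subgroups.

11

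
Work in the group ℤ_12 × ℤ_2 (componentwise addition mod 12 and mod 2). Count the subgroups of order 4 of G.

3

|G| = 24 and 4 | 24, so subgroups of order 4 are possible by Lagrange.
The subgroups of order 4 are: {(0,0), (0,1), (6,0), (6,1)}; {(0,0), (3,0), (6,0), (9,0)}; {(0,0), (3,1), (6,0), (9,1)}.
So G has 3 subgroups of order 4.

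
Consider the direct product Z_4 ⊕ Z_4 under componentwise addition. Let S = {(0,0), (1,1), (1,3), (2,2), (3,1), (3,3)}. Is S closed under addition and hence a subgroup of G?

|S| = 6 does not divide |G| = 16, so by Lagrange S is not a subgroup.

No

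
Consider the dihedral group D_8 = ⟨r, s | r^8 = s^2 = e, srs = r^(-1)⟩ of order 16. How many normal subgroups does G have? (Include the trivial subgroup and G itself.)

7

G has 19 subgroups. Checking conjugation-invariance by order — order 1: 1/1 normal; order 2: 1/9 normal; order 4: 1/5 normal; order 8: 3/3 normal; order 16: 1/1 normal.
Total normal subgroups: 7.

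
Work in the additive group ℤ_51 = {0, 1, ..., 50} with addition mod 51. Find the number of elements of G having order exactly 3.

2

In a cyclic group of order 51, the number of elements of order d (for d | 51) is φ(d).
φ(3) = 2.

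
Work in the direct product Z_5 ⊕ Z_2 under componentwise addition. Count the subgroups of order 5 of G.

1

|G| = 10 and 5 | 10, so subgroups of order 5 are possible by Lagrange.
The subgroups of order 5 are: {(0,0), (1,0), (2,0), (3,0), (4,0)}.
So G has 1 subgroup of order 5.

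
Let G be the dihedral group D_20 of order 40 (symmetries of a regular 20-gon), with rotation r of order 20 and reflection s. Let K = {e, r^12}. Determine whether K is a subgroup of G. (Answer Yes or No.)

No

r^12 ∈ K but its inverse r^8 ∉ K, so K is not a subgroup.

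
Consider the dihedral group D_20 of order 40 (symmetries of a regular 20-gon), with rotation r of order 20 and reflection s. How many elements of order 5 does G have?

4

The elements of order 5 are: r^4, r^8, r^12, r^16.
That's 4.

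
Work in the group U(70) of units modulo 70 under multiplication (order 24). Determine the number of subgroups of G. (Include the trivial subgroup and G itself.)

16

|G| = 24, so by Lagrange every subgroup order divides 24. Divisors: 1, 2, 3, 4, 6, 8, 12, 24.
Subgroups by order — order 1: 1; order 2: 3; order 3: 1; order 4: 3; order 6: 3; order 8: 1; order 12: 3; order 24: 1.
Total: 1 + 3 + 1 + 3 + 3 + 1 + 3 + 1 = 16.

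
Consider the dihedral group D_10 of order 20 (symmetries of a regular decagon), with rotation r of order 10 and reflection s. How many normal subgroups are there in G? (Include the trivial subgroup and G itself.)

7

G has 22 subgroups. Checking conjugation-invariance by order — order 1: 1/1 normal; order 2: 1/11 normal; order 4: 0/5 normal; order 5: 1/1 normal; order 10: 3/3 normal; order 20: 1/1 normal.
Total normal subgroups: 7.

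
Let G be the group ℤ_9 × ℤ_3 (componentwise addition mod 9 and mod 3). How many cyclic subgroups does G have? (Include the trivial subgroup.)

A cyclic subgroup of order d is generated by each of its φ(d) elements of order d, so the cyclic subgroups of order d number (#elements of order d)/φ(d).
Cyclic subgroups by order — order 1: 1; order 3: 4; order 9: 3.
Total: 8.

8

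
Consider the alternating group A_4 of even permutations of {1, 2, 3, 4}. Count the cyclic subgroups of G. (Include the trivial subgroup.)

8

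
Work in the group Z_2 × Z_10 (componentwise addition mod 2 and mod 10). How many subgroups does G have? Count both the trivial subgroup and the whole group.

|G| = 20, so by Lagrange every subgroup order divides 20. Divisors: 1, 2, 4, 5, 10, 20.
Subgroups by order — order 1: 1; order 2: 3; order 4: 1; order 5: 1; order 10: 3; order 20: 1.
Total: 1 + 3 + 1 + 1 + 3 + 1 = 10.

10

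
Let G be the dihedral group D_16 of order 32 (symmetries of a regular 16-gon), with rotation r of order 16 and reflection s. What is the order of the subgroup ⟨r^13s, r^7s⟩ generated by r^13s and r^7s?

|⟨r^13s⟩| = 2 and |⟨r^7s⟩| = 2, so |H| is a multiple of lcm(2, 2) = 2 and divides |G| = 32.
Closing under the operation: H = {e, r^2, r^4, r^6, r^8, r^10, r^12, r^14, rs, r^3s, r^5s, r^7s, r^9s, r^11s, r^13s, r^15s}, so |H| = 16.

16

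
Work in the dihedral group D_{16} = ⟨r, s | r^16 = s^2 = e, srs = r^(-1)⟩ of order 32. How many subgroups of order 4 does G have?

|G| = 32 and 4 | 32, so subgroups of order 4 are possible by Lagrange.
The subgroups of order 4 are: {e, r^8, r^2s, r^10s}; {e, r^8, r^3s, r^11s}; {e, r^4, r^8, r^12}; {e, r^8, r^4s, r^12s}; … (9 in all).
So G has 9 subgroups of order 4.

9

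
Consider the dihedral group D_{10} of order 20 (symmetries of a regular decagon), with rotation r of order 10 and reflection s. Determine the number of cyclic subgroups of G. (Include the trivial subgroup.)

14

Each element a generates a cyclic subgroup ⟨a⟩; distinct elements may generate the same one (a cyclic group of order d has φ(d) generators).
Cyclic subgroups by order — order 1: 1; order 2: 11; order 5: 1; order 10: 1.
Total: 14.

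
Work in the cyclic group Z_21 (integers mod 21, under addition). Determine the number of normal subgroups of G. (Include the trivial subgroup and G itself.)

4

G is abelian, so every subgroup is normal.
G has 4 subgroups in total, hence 4 normal subgroups.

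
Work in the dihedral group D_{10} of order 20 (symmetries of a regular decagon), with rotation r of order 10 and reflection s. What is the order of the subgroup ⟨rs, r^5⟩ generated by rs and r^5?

4

|⟨rs⟩| = 2 and |⟨r^5⟩| = 2, so |H| is a multiple of lcm(2, 2) = 2 and divides |G| = 20.
Closing under the operation: H = {e, r^5, rs, r^6s}, so |H| = 4.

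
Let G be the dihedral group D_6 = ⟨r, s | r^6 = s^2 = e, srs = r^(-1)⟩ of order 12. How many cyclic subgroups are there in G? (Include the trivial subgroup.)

10

A cyclic subgroup of order d is generated by each of its φ(d) elements of order d, so the cyclic subgroups of order d number (#elements of order d)/φ(d).
Cyclic subgroups by order — order 1: 1; order 2: 7; order 3: 1; order 6: 1.
Total: 10.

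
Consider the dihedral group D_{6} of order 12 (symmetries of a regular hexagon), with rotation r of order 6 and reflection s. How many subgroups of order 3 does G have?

1

|G| = 12 and 3 | 12, so subgroups of order 3 are possible by Lagrange.
The subgroups of order 3 are: {e, r^2, r^4}.
So G has 1 subgroup of order 3.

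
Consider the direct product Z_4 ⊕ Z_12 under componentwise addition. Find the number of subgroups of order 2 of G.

3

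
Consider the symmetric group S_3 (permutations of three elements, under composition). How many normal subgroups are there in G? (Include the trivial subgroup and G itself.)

3

G has 6 subgroups. Checking conjugation-invariance by order — order 1: 1/1 normal; order 2: 0/3 normal; order 3: 1/1 normal; order 6: 1/1 normal.
Total normal subgroups: 3.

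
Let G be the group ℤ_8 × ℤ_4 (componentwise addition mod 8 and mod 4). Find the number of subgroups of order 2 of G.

|G| = 32 and 2 | 32, so subgroups of order 2 are possible by Lagrange.
The subgroups of order 2 are: {(0,0), (0,2)}; {(0,0), (4,0)}; {(0,0), (4,2)}.
So G has 3 subgroups of order 2.

3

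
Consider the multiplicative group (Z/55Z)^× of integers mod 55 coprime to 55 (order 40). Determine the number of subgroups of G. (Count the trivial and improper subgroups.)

16

|G| = 40, so by Lagrange every subgroup order divides 40. Divisors: 1, 2, 4, 5, 8, 10, 20, 40.
Subgroups by order — order 1: 1; order 2: 3; order 4: 3; order 5: 1; order 8: 1; order 10: 3; order 20: 3; order 40: 1.
Total: 1 + 3 + 3 + 1 + 1 + 3 + 3 + 1 = 16.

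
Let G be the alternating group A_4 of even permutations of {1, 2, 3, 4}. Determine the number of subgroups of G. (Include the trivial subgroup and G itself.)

|G| = 12, so by Lagrange every subgroup order divides 12. Divisors: 1, 2, 3, 4, 6, 12.
Subgroups by order — order 1: 1; order 2: 3; order 3: 4; order 4: 1; order 6: 0; order 12: 1.
Total: 1 + 3 + 4 + 1 + 0 + 1 = 10.

10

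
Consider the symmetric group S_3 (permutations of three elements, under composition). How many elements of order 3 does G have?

The elements of order 3 are: (1 2 3), (1 3 2).
That's 2.

2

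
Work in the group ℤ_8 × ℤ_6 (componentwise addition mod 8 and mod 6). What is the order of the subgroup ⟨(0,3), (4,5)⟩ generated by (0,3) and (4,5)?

|⟨(0,3)⟩| = 2 and |⟨(4,5)⟩| = 6, so |H| is a multiple of lcm(2, 6) = 6 and divides |G| = 48.
Closing under the operation: H = {(0,0), (0,1), (0,2), (0,3), (0,4), (0,5), (4,0), (4,1), (4,2), (4,3), (4,4), (4,5)}, so |H| = 12.

12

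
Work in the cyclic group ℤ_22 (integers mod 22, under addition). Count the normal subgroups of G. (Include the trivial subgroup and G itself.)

4

G is abelian, so every subgroup is normal.
G has 4 subgroups in total, hence 4 normal subgroups.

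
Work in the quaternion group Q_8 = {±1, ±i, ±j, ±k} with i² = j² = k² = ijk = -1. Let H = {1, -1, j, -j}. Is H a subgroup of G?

|H| = 4 divides |G| = 8, consistent with Lagrange.
H contains the identity, every element's inverse is in H, and H is closed under ·: it is a subgroup.
In fact H = ⟨j⟩.

Yes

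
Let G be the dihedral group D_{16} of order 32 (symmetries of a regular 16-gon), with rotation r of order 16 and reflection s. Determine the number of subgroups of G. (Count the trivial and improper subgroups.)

36

|G| = 32, so by Lagrange every subgroup order divides 32. Divisors: 1, 2, 4, 8, 16, 32.
Subgroups by order — order 1: 1; order 2: 17; order 4: 9; order 8: 5; order 16: 3; order 32: 1.
Total: 1 + 17 + 9 + 5 + 3 + 1 = 36.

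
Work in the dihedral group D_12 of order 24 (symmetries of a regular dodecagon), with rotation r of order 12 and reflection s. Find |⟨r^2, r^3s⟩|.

12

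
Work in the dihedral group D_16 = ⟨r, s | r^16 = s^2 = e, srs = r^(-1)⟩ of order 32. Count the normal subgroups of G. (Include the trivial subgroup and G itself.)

8

G has 36 subgroups. Checking conjugation-invariance by order — order 1: 1/1 normal; order 2: 1/17 normal; order 4: 1/9 normal; order 8: 1/5 normal; order 16: 3/3 normal; order 32: 1/1 normal.
Total normal subgroups: 8.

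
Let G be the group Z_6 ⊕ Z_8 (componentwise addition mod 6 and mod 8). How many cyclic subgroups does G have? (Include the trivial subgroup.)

16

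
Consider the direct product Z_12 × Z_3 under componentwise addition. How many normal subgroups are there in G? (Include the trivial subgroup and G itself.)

18

G is abelian, so every subgroup is normal.
G has 18 subgroups in total, hence 18 normal subgroups.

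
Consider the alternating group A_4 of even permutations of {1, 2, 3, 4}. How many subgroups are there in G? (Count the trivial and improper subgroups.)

10

|G| = 12, so by Lagrange every subgroup order divides 12. Divisors: 1, 2, 3, 4, 6, 12.
Subgroups by order — order 1: 1; order 2: 3; order 3: 4; order 4: 1; order 6: 0; order 12: 1.
Total: 1 + 3 + 4 + 1 + 0 + 1 = 10.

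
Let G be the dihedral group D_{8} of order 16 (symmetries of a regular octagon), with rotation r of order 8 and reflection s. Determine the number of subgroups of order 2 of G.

9

|G| = 16 and 2 | 16, so subgroups of order 2 are possible by Lagrange.
The subgroups of order 2 are: {e, r^2s}; {e, r^3s}; {e, r^4}; {e, r^4s}; … (9 in all).
So G has 9 subgroups of order 2.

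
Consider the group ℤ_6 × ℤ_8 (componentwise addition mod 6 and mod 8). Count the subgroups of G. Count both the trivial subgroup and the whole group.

22

|G| = 48, so by Lagrange every subgroup order divides 48. Divisors: 1, 2, 3, 4, 6, 8, 12, 16, 24, 48.
Subgroups by order — order 1: 1; order 2: 3; order 3: 1; order 4: 3; order 6: 3; order 8: 3; order 12: 3; order 16: 1; order 24: 3; order 48: 1.
Total: 1 + 3 + 1 + 3 + 3 + 3 + 3 + 1 + 3 + 1 = 22.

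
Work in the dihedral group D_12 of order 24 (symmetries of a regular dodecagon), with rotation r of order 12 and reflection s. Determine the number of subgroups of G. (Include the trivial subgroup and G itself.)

|G| = 24, so by Lagrange every subgroup order divides 24. Divisors: 1, 2, 3, 4, 6, 8, 12, 24.
Subgroups by order — order 1: 1; order 2: 13; order 3: 1; order 4: 7; order 6: 5; order 8: 3; order 12: 3; order 24: 1.
Total: 1 + 13 + 1 + 7 + 5 + 3 + 3 + 1 = 34.

34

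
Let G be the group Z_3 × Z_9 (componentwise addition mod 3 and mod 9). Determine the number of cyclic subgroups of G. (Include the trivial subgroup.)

Each element a generates a cyclic subgroup ⟨a⟩; distinct elements may generate the same one (a cyclic group of order d has φ(d) generators).
Cyclic subgroups by order — order 1: 1; order 3: 4; order 9: 3.
Total: 8.

8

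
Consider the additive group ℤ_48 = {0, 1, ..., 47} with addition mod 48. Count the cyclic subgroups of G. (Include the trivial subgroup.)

Each element a generates a cyclic subgroup ⟨a⟩; distinct elements may generate the same one (a cyclic group of order d has φ(d) generators).
Cyclic subgroups by order — order 1: 1; order 2: 1; order 3: 1; order 4: 1; order 6: 1; order 8: 1; order 12: 1; order 16: 1; order 24: 1; order 48: 1.
Total: 10.

10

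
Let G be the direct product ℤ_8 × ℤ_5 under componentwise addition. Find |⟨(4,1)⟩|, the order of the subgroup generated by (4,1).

The order of (4,1) in Z_8 × Z_5 is lcm(ord(4) in Z_8, ord(1) in Z_5).
ord(4) = 2 and ord(1) = 5, so |⟨(4,1)⟩| = lcm(2, 5) = 10.

10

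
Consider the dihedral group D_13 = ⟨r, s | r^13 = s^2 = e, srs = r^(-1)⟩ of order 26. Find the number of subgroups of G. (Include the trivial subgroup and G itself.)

16

|G| = 26, so by Lagrange every subgroup order divides 26. Divisors: 1, 2, 13, 26.
Subgroups by order — order 1: 1; order 2: 13; order 13: 1; order 26: 1.
Total: 1 + 13 + 1 + 1 = 16.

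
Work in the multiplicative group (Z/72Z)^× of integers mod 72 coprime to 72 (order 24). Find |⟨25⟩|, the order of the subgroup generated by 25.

Compute successive powers of 25 mod 72: 25, 49, 1; 25^3 ≡ 1 (mod 72).
So |⟨25⟩| = 3.

3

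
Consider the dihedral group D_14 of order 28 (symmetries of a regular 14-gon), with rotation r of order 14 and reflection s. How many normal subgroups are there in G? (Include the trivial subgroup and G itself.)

G has 28 subgroups. Checking conjugation-invariance by order — order 1: 1/1 normal; order 2: 1/15 normal; order 4: 0/7 normal; order 7: 1/1 normal; order 14: 3/3 normal; order 28: 1/1 normal.
Total normal subgroups: 7.

7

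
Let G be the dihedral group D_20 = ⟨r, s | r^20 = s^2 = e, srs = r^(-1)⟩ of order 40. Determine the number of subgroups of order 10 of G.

5

|G| = 40 and 10 | 40, so subgroups of order 10 are possible by Lagrange.
The subgroups of order 10 are: {e, r^2, r^4, r^6, r^8, r^10, r^12, r^14, r^16, r^18}; {e, r^4, r^8, r^12, r^16, r^2s, r^6s, r^10s, r^14s, r^18s}; {e, r^4, r^8, r^12, r^16, r^3s, r^7s, r^11s, r^15s, r^19s}; {e, r^4, r^8, r^12, r^16, s, r^4s, r^8s, r^12s, r^16s}; … (5 in all).
So G has 5 subgroups of order 10.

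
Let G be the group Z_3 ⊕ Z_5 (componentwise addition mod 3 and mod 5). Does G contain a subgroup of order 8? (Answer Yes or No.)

8 does not divide |G| = 15, so by Lagrange no subgroup of order 8 exists.

No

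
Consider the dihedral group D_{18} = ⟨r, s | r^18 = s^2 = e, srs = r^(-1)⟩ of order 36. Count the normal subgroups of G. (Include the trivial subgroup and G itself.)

9

G has 45 subgroups. Checking conjugation-invariance by order — order 1: 1/1 normal; order 2: 1/19 normal; order 3: 1/1 normal; order 4: 0/9 normal; order 6: 1/7 normal; order 9: 1/1 normal; order 12: 0/3 normal; order 18: 3/3 normal; order 36: 1/1 normal.
Total normal subgroups: 9.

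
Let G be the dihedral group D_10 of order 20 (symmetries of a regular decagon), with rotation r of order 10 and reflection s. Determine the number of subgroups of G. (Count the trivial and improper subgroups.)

22

|G| = 20, so by Lagrange every subgroup order divides 20. Divisors: 1, 2, 4, 5, 10, 20.
Subgroups by order — order 1: 1; order 2: 11; order 4: 5; order 5: 1; order 10: 3; order 20: 1.
Total: 1 + 11 + 5 + 1 + 3 + 1 = 22.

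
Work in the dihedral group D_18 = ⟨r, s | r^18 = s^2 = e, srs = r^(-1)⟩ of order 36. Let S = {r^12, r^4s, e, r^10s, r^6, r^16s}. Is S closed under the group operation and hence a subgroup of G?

Yes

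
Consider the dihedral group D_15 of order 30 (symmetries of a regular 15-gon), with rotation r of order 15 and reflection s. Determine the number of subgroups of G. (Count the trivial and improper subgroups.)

|G| = 30, so by Lagrange every subgroup order divides 30. Divisors: 1, 2, 3, 5, 6, 10, 15, 30.
Subgroups by order — order 1: 1; order 2: 15; order 3: 1; order 5: 1; order 6: 5; order 10: 3; order 15: 1; order 30: 1.
Total: 1 + 15 + 1 + 1 + 5 + 3 + 1 + 1 = 28.

28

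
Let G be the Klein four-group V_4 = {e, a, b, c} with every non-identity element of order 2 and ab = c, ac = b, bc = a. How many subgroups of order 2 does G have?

|G| = 4 and 2 | 4, so subgroups of order 2 are possible by Lagrange.
The subgroups of order 2 are: {e, a}; {e, b}; {e, c}.
So G has 3 subgroups of order 2.

3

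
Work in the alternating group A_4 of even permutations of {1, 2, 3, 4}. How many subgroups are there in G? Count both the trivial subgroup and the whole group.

10

|G| = 12, so by Lagrange every subgroup order divides 12. Divisors: 1, 2, 3, 4, 6, 12.
Subgroups by order — order 1: 1; order 2: 3; order 3: 4; order 4: 1; order 6: 0; order 12: 1.
Total: 1 + 3 + 4 + 1 + 0 + 1 = 10.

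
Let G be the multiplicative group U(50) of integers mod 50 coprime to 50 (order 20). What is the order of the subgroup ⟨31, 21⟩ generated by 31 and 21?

|⟨31⟩| = 5 and |⟨21⟩| = 5, so |H| is a multiple of lcm(5, 5) = 5 and divides |G| = 20.
Closing under the operation: H = {1, 11, 21, 31, 41}, so |H| = 5.

5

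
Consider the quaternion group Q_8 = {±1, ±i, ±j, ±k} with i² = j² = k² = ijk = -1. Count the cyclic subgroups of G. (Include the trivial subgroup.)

A cyclic subgroup of order d is generated by each of its φ(d) elements of order d, so the cyclic subgroups of order d number (#elements of order d)/φ(d).
Cyclic subgroups by order — order 1: 1; order 2: 1; order 4: 3.
Total: 5.

5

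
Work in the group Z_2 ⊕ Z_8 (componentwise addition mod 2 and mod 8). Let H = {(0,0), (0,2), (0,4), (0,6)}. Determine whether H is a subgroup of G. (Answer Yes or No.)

Yes

|H| = 4 divides |G| = 16, consistent with Lagrange.
H contains the identity, every element's inverse is in H, and H is closed under +: it is a subgroup.
In fact H = ⟨(0,2)⟩.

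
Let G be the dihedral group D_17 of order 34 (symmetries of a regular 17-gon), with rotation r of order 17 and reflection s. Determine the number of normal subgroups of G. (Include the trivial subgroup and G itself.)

3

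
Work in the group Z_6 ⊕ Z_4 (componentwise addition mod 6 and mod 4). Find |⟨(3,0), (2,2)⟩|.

|⟨(3,0)⟩| = 2 and |⟨(2,2)⟩| = 6, so |H| is a multiple of lcm(2, 6) = 6 and divides |G| = 24.
Closing under the operation: H = {(0,0), (0,2), (1,0), (1,2), (2,0), (2,2), (3,0), (3,2), (4,0), (4,2), (5,0), (5,2)}, so |H| = 12.

12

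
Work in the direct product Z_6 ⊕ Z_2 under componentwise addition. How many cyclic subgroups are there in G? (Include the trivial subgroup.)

8

Each element a generates a cyclic subgroup ⟨a⟩; distinct elements may generate the same one (a cyclic group of order d has φ(d) generators).
Cyclic subgroups by order — order 1: 1; order 2: 3; order 3: 1; order 6: 3.
Total: 8.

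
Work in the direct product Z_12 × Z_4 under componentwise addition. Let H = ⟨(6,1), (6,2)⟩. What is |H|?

8

|⟨(6,1)⟩| = 4 and |⟨(6,2)⟩| = 2, so |H| is a multiple of lcm(4, 2) = 4 and divides |G| = 48.
Closing under the operation: H = {(0,0), (0,1), (0,2), (0,3), (6,0), (6,1), (6,2), (6,3)}, so |H| = 8.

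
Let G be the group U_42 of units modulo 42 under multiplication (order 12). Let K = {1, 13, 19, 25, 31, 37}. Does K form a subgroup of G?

Yes

|K| = 6 divides |G| = 12, consistent with Lagrange.
K contains the identity, every element's inverse is in K, and K is closed under ·: it is a subgroup.
In fact K = ⟨19⟩.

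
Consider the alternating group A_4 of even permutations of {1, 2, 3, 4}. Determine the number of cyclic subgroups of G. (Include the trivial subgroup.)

8

Each element a generates a cyclic subgroup ⟨a⟩; distinct elements may generate the same one (a cyclic group of order d has φ(d) generators).
Cyclic subgroups by order — order 1: 1; order 2: 3; order 3: 4.
Total: 8.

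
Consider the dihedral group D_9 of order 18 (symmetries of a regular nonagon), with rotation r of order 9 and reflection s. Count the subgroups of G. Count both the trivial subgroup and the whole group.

16

|G| = 18, so by Lagrange every subgroup order divides 18. Divisors: 1, 2, 3, 6, 9, 18.
Subgroups by order — order 1: 1; order 2: 9; order 3: 1; order 6: 3; order 9: 1; order 18: 1.
Total: 1 + 9 + 1 + 3 + 1 + 1 = 16.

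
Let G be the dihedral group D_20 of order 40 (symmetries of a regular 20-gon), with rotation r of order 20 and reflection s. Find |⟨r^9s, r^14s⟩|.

8

|⟨r^9s⟩| = 2 and |⟨r^14s⟩| = 2, so |H| is a multiple of lcm(2, 2) = 2 and divides |G| = 40.
Closing under the operation: H = {e, r^5, r^10, r^15, r^4s, r^9s, r^14s, r^19s}, so |H| = 8.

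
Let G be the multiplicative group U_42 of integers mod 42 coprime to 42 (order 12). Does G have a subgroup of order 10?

10 does not divide |G| = 12, so by Lagrange no subgroup of order 10 exists.

No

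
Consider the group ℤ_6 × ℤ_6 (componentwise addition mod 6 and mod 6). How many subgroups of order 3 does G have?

4

|G| = 36 and 3 | 36, so subgroups of order 3 are possible by Lagrange.
The subgroups of order 3 are: {(0,0), (0,2), (0,4)}; {(0,0), (2,0), (4,0)}; {(0,0), (2,2), (4,4)}; {(0,0), (2,4), (4,2)}.
So G has 4 subgroups of order 3.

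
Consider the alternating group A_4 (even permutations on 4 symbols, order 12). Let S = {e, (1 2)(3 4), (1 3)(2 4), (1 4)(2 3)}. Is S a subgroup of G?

Yes

|S| = 4 divides |G| = 12, consistent with Lagrange.
S contains the identity, every element's inverse is in S, and S is closed under ∘: it is a subgroup.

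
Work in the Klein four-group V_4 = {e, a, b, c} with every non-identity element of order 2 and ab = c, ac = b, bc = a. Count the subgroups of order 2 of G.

3

|G| = 4 and 2 | 4, so subgroups of order 2 are possible by Lagrange.
The subgroups of order 2 are: {e, a}; {e, b}; {e, c}.
So G has 3 subgroups of order 2.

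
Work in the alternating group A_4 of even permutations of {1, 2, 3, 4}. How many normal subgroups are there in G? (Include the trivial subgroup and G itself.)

3

G has 10 subgroups. Checking conjugation-invariance by order — order 1: 1/1 normal; order 2: 0/3 normal; order 3: 0/4 normal; order 4: 1/1 normal; order 12: 1/1 normal.
Total normal subgroups: 3.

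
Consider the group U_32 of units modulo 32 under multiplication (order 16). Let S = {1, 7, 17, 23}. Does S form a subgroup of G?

|S| = 4 divides |G| = 16, consistent with Lagrange.
S contains the identity, every element's inverse is in S, and S is closed under ·: it is a subgroup.
In fact S = ⟨23⟩.

Yes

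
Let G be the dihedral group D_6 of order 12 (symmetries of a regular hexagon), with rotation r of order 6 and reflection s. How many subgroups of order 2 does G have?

|G| = 12 and 2 | 12, so subgroups of order 2 are possible by Lagrange.
The subgroups of order 2 are: {e, r^2s}; {e, r^3}; {e, r^3s}; {e, r^4s}; … (7 in all).
So G has 7 subgroups of order 2.

7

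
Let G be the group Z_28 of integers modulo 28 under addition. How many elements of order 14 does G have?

In a cyclic group of order 28, the number of elements of order d (for d | 28) is φ(d).
φ(14) = 6.

6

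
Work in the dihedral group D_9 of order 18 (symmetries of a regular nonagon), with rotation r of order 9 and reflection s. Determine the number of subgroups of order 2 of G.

|G| = 18 and 2 | 18, so subgroups of order 2 are possible by Lagrange.
The subgroups of order 2 are: {e, r^2s}; {e, r^3s}; {e, r^4s}; {e, r^5s}; … (9 in all).
So G has 9 subgroups of order 2.

9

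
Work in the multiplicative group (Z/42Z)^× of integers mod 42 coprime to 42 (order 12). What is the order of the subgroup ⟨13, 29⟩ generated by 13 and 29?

|⟨13⟩| = 2 and |⟨29⟩| = 2, so |H| is a multiple of lcm(2, 2) = 2 and divides |G| = 12.
Closing under the operation: H = {1, 13, 29, 41}, so |H| = 4.

4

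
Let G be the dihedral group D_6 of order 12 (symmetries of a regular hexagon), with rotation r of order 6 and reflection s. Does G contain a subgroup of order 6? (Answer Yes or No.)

Yes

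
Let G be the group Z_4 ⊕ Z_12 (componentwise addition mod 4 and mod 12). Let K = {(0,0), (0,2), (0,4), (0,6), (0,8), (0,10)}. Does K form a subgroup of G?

|K| = 6 divides |G| = 48, consistent with Lagrange.
K contains the identity, every element's inverse is in K, and K is closed under +: it is a subgroup.
In fact K = ⟨(0,2)⟩.

Yes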